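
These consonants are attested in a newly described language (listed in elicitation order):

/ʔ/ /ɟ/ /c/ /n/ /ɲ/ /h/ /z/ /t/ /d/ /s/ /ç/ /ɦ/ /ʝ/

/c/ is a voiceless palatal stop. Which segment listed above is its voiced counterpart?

/ɟ/

The voiced counterpart is a voiced palatal stop — in this inventory, /ɟ/.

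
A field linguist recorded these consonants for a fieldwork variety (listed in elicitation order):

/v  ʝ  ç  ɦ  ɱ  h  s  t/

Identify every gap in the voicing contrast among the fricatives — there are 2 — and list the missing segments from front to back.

place of articulation  voiceless  voiced  
labiodental       —         v       
alveolar          s         —       
palatal           ç         ʝ       
glottal           h         ɦ       
Gaps, from front to back: labiodental lacks voiceless (/f/); alveolar lacks voiced (/z/).

/f/, /z/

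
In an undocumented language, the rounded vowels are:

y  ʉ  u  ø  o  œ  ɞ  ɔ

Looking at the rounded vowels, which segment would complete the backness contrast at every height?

/ɵ/

Front: /y/ (high), /ø/ (high-mid), /œ/ (low-mid).
Central: /ʉ/ (high), /ɞ/ (low-mid).
Back: /u/ (high), /o/ (high-mid), /ɔ/ (low-mid).
The high-mid row has no central member, so the gap is the high-mid central rounded vowel /ɵ/.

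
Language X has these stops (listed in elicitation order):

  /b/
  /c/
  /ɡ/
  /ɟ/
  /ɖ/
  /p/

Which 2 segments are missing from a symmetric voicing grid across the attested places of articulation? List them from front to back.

/ʈ/, /k/

bilabial: voiceless /p/, voiced /b/.
retroflex: voiceless —, voiced /ɖ/.
palatal: voiceless /c/, voiced /ɟ/.
velar: voiceless —, voiced /ɡ/.
Gaps, from front to back: retroflex lacks voiceless (/ʈ/); velar lacks voiceless (/k/).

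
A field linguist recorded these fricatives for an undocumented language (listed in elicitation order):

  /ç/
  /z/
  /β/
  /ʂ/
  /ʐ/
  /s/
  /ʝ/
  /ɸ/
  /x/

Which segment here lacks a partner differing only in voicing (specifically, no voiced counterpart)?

Bilabial: /ɸ/ ~ /β/
Alveolar: /s/ ~ /z/
Retroflex: /ʂ/ ~ /ʐ/
Palatal: /ç/ ~ /ʝ/
Velar: only /x/ (voiceless); no voiced partner.
So /x/ is the unpaired segment.

/x/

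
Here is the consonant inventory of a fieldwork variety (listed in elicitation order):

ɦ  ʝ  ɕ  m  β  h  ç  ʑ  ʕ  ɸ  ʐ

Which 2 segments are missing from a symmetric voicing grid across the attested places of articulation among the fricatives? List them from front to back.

place of articulation  voiceless  voiced  
bilabial          ɸ         β       
retroflex         —         ʐ       
alveolo-palatal   ɕ         ʑ       
palatal           ç         ʝ       
pharyngeal        —         ʕ       
glottal           h         ɦ       
Gaps, from front to back: retroflex lacks voiceless (/ʂ/); pharyngeal lacks voiceless (/ħ/).

/ʂ/, /ħ/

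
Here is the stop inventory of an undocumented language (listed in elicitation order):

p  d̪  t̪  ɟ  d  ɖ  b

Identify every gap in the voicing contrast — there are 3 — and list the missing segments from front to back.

bilabial: voiceless /p/, voiced /b/.
dental: voiceless /t̪/, voiced /d̪/.
alveolar: voiceless —, voiced /d/.
retroflex: voiceless —, voiced /ɖ/.
palatal: voiceless —, voiced /ɟ/.
Gaps, from front to back: alveolar lacks voiceless (/t/); retroflex lacks voiceless (/ʈ/); palatal lacks voiceless (/c/).

/t/, /ʈ/, /c/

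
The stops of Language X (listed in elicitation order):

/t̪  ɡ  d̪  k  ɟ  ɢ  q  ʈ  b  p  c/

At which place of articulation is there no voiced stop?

place of articulation  voiceless  voiced  
bilabial          p         b       
dental            t̪        d̪      
retroflex         ʈ         —       
palatal           c         ɟ       
velar             k         ɡ       
uvular            q         ɢ       
Every place of articulation has a voiced member except retroflex, where /ɖ/ would be expected.

retroflex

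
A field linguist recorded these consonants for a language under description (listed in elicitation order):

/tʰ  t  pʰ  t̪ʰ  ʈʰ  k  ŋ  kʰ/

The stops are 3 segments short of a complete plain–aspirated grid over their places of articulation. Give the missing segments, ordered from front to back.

Plain: /t/ (alveolar), /k/ (velar).
Aspirated: /pʰ/ (bilabial), /t̪ʰ/ (dental), /tʰ/ (alveolar), /ʈʰ/ (retroflex), /kʰ/ (velar).
Gaps, from front to back: bilabial lacks plain (/p/); dental lacks plain (/t̪/); retroflex lacks plain (/ʈ/).

/p/, /t̪/, /ʈ/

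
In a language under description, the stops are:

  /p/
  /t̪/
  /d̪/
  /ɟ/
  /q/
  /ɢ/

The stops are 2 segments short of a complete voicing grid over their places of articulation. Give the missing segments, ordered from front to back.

/b/, /c/

Voiceless: /p/ (bilabial), /t̪/ (dental), /q/ (uvular).
Voiced: /d̪/ (dental), /ɟ/ (palatal), /ɢ/ (uvular).
Gaps, from front to back: bilabial lacks voiced (/b/); palatal lacks voiceless (/c/).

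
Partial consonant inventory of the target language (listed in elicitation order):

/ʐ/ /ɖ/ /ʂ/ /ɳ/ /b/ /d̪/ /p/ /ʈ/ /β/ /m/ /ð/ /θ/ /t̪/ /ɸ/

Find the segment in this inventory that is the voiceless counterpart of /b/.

/p/

/b/ is a voiced bilabial stop.
The voiceless counterpart is a voiceless bilabial stop — in this inventory, /p/.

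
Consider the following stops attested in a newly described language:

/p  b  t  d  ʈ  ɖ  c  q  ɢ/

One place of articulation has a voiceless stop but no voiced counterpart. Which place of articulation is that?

palatal

Voiceless: /p/ (bilabial), /t/ (alveolar), /ʈ/ (retroflex), /c/ (palatal), /q/ (uvular).
Voiced: /b/ (bilabial), /d/ (alveolar), /ɖ/ (retroflex), /ɢ/ (uvular).
Every place of articulation has a voiced member except palatal, where /ɟ/ would be expected.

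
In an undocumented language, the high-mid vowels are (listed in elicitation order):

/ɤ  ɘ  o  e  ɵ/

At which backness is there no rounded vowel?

front

Unrounded: /e/ (front), /ɘ/ (central), /ɤ/ (back).
Rounded: /ɵ/ (central), /o/ (back).
Every backness has a rounded member except front, where /ø/ would be expected.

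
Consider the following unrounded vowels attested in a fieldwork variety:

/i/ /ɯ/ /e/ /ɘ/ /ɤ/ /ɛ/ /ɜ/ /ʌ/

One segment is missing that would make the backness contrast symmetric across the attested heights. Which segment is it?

/ɨ/

height            front     central   back    
high              i         —         ɯ       
high-mid          e         ɘ         ɤ       
low-mid           ɛ         ɜ         ʌ       
The high row has no central member, so the gap is the high central unrounded vowel /ɨ/.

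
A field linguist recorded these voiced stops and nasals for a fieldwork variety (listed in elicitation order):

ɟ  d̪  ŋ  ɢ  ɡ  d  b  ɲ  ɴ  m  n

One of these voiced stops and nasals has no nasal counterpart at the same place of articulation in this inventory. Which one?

/d̪/

Bilabial: /b/ ~ /m/
Alveolar: /d/ ~ /n/
Palatal: /ɟ/ ~ /ɲ/
Velar: /ɡ/ ~ /ŋ/
Uvular: /ɢ/ ~ /ɴ/
Dental: only /d̪/ (oral stop); no nasal partner.
So /d̪/ is the unpaired segment.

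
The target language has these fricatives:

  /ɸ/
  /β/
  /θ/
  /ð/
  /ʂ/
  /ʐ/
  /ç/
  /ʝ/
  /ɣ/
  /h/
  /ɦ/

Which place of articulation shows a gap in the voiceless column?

velar

bilabial: voiceless /ɸ/, voiced /β/.
dental: voiceless /θ/, voiced /ð/.
retroflex: voiceless /ʂ/, voiced /ʐ/.
palatal: voiceless /ç/, voiced /ʝ/.
velar: voiceless —, voiced /ɣ/.
glottal: voiceless /h/, voiced /ɦ/.
Every place of articulation has a voiceless member except velar, where /x/ would be expected.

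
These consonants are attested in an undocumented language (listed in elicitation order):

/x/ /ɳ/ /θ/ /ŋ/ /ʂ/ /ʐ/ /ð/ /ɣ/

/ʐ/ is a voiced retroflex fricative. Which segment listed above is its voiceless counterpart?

The voiceless counterpart is a voiceless retroflex fricative — in this inventory, /ʂ/.

/ʂ/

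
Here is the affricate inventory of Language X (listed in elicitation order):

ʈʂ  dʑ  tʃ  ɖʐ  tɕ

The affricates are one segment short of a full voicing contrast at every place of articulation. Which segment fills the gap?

/dʒ/

Voiceless: /tʃ/ (postalveolar), /ʈʂ/ (retroflex), /tɕ/ (alveolo-palatal).
Voiced: /ɖʐ/ (retroflex), /dʑ/ (alveolo-palatal).
The postalveolar row has no voiced member, so the gap is the voiced postalveolar affricate /dʒ/.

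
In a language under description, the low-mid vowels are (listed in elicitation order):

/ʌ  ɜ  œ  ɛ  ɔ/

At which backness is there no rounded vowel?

front: unrounded /ɛ/, rounded /œ/.
central: unrounded /ɜ/, rounded —.
back: unrounded /ʌ/, rounded /ɔ/.
Every backness has a rounded member except central, where /ɞ/ would be expected.

central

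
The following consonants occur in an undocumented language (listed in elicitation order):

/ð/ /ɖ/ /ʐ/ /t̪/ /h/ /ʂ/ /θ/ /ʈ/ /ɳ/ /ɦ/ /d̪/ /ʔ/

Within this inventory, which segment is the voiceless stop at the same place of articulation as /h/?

/ʔ/

/h/ is a voiceless glottal fricative.
The voiceless stop at the same place is a voiceless glottal stop — in this inventory, /ʔ/.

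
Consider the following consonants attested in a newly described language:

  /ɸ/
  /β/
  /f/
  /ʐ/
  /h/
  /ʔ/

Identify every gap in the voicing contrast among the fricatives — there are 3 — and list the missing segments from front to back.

place of articulation  voiceless  voiced  
bilabial          ɸ         β       
labiodental       f         —       
retroflex         —         ʐ       
glottal           h         —       
Gaps, from front to back: labiodental lacks voiced (/v/); retroflex lacks voiceless (/ʂ/); glottal lacks voiced (/ɦ/).

/v/, /ʂ/, /ɦ/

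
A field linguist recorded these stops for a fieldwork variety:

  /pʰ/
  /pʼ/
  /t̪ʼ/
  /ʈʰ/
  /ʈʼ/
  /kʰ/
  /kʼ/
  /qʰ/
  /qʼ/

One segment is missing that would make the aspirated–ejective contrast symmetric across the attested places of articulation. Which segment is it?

bilabial: aspirated /pʰ/, ejective /pʼ/.
dental: aspirated —, ejective /t̪ʼ/.
retroflex: aspirated /ʈʰ/, ejective /ʈʼ/.
velar: aspirated /kʰ/, ejective /kʼ/.
uvular: aspirated /qʰ/, ejective /qʼ/.
The dental row has no aspirated member, so the gap is the aspirated dental stop /t̪ʰ/.

/t̪ʰ/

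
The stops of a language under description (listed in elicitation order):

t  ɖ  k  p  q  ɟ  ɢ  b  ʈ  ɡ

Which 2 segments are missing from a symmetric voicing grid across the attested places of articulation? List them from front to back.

place of articulation  voiceless  voiced  
bilabial          p         b       
alveolar          t         —       
retroflex         ʈ         ɖ       
palatal           —         ɟ       
velar             k         ɡ       
uvular            q         ɢ       
Gaps, from front to back: alveolar lacks voiced (/d/); palatal lacks voiceless (/c/).

/d/, /c/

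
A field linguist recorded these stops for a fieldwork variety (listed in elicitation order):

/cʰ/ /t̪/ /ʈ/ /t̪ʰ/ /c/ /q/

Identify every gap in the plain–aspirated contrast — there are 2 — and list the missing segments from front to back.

/ʈʰ/, /qʰ/

Plain: /t̪/ (dental), /ʈ/ (retroflex), /c/ (palatal), /q/ (uvular).
Aspirated: /t̪ʰ/ (dental), /cʰ/ (palatal).
Gaps, from front to back: retroflex lacks aspirated (/ʈʰ/); uvular lacks aspirated (/qʰ/).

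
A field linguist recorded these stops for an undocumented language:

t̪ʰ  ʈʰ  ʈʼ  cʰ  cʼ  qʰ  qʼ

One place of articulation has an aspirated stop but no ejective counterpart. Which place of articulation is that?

place of articulation  aspirated  ejective
dental            t̪ʰ       —       
retroflex         ʈʰ        ʈʼ      
palatal           cʰ        cʼ      
uvular            qʰ        qʼ      
Every place of articulation has an ejective member except dental, where /t̪ʼ/ would be expected.

dental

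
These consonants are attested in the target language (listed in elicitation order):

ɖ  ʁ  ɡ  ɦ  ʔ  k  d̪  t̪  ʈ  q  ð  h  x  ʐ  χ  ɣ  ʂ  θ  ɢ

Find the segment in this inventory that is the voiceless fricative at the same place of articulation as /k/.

/x/

/k/ is a voiceless velar stop.
The voiceless fricative at the same place is a voiceless velar fricative — in this inventory, /x/.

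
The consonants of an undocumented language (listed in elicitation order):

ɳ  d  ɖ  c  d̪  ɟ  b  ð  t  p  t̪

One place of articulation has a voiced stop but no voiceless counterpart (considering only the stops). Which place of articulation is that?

retroflex

place of articulation  voiceless  voiced  
bilabial          p         b       
dental            t̪        d̪      
alveolar          t         d       
retroflex         —         ɖ       
palatal           c         ɟ       
Every place of articulation has a voiceless member except retroflex, where /ʈ/ would be expected.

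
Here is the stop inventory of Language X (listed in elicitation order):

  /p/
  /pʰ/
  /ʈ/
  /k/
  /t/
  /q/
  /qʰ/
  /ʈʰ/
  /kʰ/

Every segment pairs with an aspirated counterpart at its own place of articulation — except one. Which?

Bilabial: /p/ ~ /pʰ/
Retroflex: /ʈ/ ~ /ʈʰ/
Velar: /k/ ~ /kʰ/
Uvular: /q/ ~ /qʰ/
Alveolar: only /t/ (plain); no aspirated partner.
So /t/ is the unpaired segment.

/t/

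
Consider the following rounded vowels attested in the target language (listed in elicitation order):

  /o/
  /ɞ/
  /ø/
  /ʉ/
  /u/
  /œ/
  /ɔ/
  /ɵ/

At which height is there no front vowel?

height            front     central   back    
high              —         ʉ         u       
high-mid          ø         ɵ         o       
low-mid           œ         ɞ         ɔ       
Every height has a front member except high, where /y/ would be expected.

high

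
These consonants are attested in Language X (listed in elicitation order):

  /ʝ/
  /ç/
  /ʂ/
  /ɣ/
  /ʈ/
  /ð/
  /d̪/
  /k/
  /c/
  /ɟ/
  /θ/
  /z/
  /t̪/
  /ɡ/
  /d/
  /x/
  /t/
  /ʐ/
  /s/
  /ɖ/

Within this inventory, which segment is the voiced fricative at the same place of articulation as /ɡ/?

/ɣ/

/ɡ/ is a voiced velar stop.
The voiced fricative at the same place is a voiced velar fricative — in this inventory, /ɣ/.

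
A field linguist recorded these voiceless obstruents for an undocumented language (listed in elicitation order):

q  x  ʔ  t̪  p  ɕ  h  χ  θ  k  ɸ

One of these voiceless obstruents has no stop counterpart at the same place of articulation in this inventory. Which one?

/ɕ/

Bilabial: /p/ ~ /ɸ/
Dental: /t̪/ ~ /θ/
Velar: /k/ ~ /x/
Uvular: /q/ ~ /χ/
Glottal: /ʔ/ ~ /h/
Alveolo-palatal: only /ɕ/ (fricative); no stop partner.
So /ɕ/ is the unpaired segment.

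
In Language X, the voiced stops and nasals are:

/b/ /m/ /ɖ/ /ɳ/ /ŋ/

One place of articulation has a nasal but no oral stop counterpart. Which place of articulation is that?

velar

bilabial: oral stop /b/, nasal /m/.
retroflex: oral stop /ɖ/, nasal /ɳ/.
velar: oral stop —, nasal /ŋ/.
Every place of articulation has an oral stop member except velar, where /ɡ/ would be expected.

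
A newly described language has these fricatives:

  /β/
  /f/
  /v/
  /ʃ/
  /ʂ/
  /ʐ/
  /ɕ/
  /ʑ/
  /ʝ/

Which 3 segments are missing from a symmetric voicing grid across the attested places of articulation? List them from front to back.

/ɸ/, /ʒ/, /ç/

bilabial: voiceless —, voiced /β/.
labiodental: voiceless /f/, voiced /v/.
postalveolar: voiceless /ʃ/, voiced —.
retroflex: voiceless /ʂ/, voiced /ʐ/.
alveolo-palatal: voiceless /ɕ/, voiced /ʑ/.
palatal: voiceless —, voiced /ʝ/.
Gaps, from front to back: bilabial lacks voiceless (/ɸ/); postalveolar lacks voiced (/ʒ/); palatal lacks voiceless (/ç/).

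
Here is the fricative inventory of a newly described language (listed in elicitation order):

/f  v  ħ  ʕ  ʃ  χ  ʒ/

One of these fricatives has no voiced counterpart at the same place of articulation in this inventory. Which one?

Labiodental: /f/ ~ /v/
Postalveolar: /ʃ/ ~ /ʒ/
Pharyngeal: /ħ/ ~ /ʕ/
Uvular: only /χ/ (voiceless); no voiced partner.
So /χ/ is the unpaired segment.

/χ/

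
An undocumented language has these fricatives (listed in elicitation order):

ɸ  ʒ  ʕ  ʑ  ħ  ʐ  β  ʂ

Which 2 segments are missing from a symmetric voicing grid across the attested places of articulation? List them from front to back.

/ʃ/, /ɕ/

Voiceless: /ɸ/ (bilabial), /ʂ/ (retroflex), /ħ/ (pharyngeal).
Voiced: /β/ (bilabial), /ʒ/ (postalveolar), /ʐ/ (retroflex), /ʑ/ (alveolo-palatal), /ʕ/ (pharyngeal).
Gaps, from front to back: postalveolar lacks voiceless (/ʃ/); alveolo-palatal lacks voiceless (/ɕ/).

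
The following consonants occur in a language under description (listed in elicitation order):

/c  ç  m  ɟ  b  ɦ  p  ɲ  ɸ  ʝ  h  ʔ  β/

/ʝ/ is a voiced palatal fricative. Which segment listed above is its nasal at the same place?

The nasal at the same place is a palatal nasal — in this inventory, /ɲ/.

/ɲ/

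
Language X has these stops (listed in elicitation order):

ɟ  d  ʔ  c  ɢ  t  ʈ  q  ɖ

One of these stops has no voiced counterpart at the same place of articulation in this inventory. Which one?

/ʔ/

Alveolar: /t/ ~ /d/
Retroflex: /ʈ/ ~ /ɖ/
Palatal: /c/ ~ /ɟ/
Uvular: /q/ ~ /ɢ/
Glottal: only /ʔ/ (voiceless); no voiced partner.
So /ʔ/ is the unpaired segment.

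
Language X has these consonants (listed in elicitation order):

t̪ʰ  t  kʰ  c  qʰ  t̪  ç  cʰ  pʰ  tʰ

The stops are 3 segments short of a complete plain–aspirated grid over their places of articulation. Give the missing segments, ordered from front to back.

bilabial: plain —, aspirated /pʰ/.
dental: plain /t̪/, aspirated /t̪ʰ/.
alveolar: plain /t/, aspirated /tʰ/.
palatal: plain /c/, aspirated /cʰ/.
velar: plain —, aspirated /kʰ/.
uvular: plain —, aspirated /qʰ/.
Gaps, from front to back: bilabial lacks plain (/p/); velar lacks plain (/k/); uvular lacks plain (/q/).

/p/, /k/, /q/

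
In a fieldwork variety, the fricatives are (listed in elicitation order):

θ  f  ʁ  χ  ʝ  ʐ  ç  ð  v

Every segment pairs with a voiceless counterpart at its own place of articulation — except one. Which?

Labiodental: /f/ ~ /v/
Dental: /θ/ ~ /ð/
Palatal: /ç/ ~ /ʝ/
Uvular: /χ/ ~ /ʁ/
Retroflex: only /ʐ/ (voiced); no voiceless partner.
So /ʐ/ is the unpaired segment.

/ʐ/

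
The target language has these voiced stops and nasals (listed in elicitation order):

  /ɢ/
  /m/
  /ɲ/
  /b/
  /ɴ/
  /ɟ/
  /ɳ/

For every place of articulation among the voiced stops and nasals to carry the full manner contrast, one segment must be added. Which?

place of articulation  oral stop  nasal   
bilabial          b         m       
retroflex         —         ɳ       
palatal           ɟ         ɲ       
uvular            ɢ         ɴ       
The retroflex row has no oral stop member, so the gap is the retroflex oral stop /ɖ/.

/ɖ/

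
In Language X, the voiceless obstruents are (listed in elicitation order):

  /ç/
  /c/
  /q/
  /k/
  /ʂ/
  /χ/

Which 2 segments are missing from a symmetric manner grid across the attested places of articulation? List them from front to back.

/ʈ/, /x/

Stop: /c/ (palatal), /k/ (velar), /q/ (uvular).
Fricative: /ʂ/ (retroflex), /ç/ (palatal), /χ/ (uvular).
Gaps, from front to back: retroflex lacks stop (/ʈ/); velar lacks fricative (/x/).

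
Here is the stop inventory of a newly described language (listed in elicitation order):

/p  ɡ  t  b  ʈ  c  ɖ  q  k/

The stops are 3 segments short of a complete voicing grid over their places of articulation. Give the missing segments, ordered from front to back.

/d/, /ɟ/, /ɢ/

place of articulation  voiceless  voiced  
bilabial          p         b       
alveolar          t         —       
retroflex         ʈ         ɖ       
palatal           c         —       
velar             k         ɡ       
uvular            q         —       
Gaps, from front to back: alveolar lacks voiced (/d/); palatal lacks voiced (/ɟ/); uvular lacks voiced (/ɢ/).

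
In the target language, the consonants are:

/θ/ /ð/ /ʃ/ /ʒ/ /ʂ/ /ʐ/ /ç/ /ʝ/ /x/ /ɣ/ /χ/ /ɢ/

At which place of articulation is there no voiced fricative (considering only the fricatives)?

uvular

Voiceless: /θ/ (dental), /ʃ/ (postalveolar), /ʂ/ (retroflex), /ç/ (palatal), /x/ (velar), /χ/ (uvular).
Voiced: /ð/ (dental), /ʒ/ (postalveolar), /ʐ/ (retroflex), /ʝ/ (palatal), /ɣ/ (velar).
Every place of articulation has a voiced member except uvular, where /ʁ/ would be expected.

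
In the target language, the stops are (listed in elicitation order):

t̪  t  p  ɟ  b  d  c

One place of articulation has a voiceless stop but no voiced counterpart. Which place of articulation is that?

bilabial: voiceless /p/, voiced /b/.
dental: voiceless /t̪/, voiced —.
alveolar: voiceless /t/, voiced /d/.
palatal: voiceless /c/, voiced /ɟ/.
Every place of articulation has a voiced member except dental, where /d̪/ would be expected.

dental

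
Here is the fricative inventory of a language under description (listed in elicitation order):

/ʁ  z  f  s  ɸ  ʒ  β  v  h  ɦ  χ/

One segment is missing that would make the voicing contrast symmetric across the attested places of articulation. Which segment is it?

bilabial: voiceless /ɸ/, voiced /β/.
labiodental: voiceless /f/, voiced /v/.
alveolar: voiceless /s/, voiced /z/.
postalveolar: voiceless —, voiced /ʒ/.
uvular: voiceless /χ/, voiced /ʁ/.
glottal: voiceless /h/, voiced /ɦ/.
The postalveolar row has no voiceless member, so the gap is the voiceless postalveolar fricative /ʃ/.

/ʃ/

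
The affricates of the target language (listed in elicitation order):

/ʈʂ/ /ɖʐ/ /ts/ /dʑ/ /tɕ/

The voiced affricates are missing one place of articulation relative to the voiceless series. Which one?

place of articulation  voiceless  voiced  
alveolar          ts        —       
retroflex         ʈʂ        ɖʐ      
alveolo-palatal   tɕ        dʑ      
Every place of articulation has a voiced member except alveolar, where /dz/ would be expected.

alveolar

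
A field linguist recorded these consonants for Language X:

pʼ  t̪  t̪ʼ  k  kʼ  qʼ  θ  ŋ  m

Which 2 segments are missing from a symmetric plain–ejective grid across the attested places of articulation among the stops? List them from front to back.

/p/, /q/

bilabial: plain —, ejective /pʼ/.
dental: plain /t̪/, ejective /t̪ʼ/.
velar: plain /k/, ejective /kʼ/.
uvular: plain —, ejective /qʼ/.
Gaps, from front to back: bilabial lacks plain (/p/); uvular lacks plain (/q/).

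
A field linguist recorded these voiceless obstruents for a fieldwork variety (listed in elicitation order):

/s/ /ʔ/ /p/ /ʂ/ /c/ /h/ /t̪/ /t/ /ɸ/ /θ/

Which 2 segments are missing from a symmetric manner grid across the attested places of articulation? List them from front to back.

/ʈ/, /ç/

bilabial: stop /p/, fricative /ɸ/.
dental: stop /t̪/, fricative /θ/.
alveolar: stop /t/, fricative /s/.
retroflex: stop —, fricative /ʂ/.
palatal: stop /c/, fricative —.
glottal: stop /ʔ/, fricative /h/.
Gaps, from front to back: retroflex lacks stop (/ʈ/); palatal lacks fricative (/ç/).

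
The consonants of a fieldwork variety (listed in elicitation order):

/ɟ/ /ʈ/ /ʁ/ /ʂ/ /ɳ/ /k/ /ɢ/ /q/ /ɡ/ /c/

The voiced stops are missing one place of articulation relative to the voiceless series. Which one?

retroflex: voiceless /ʈ/, voiced —.
palatal: voiceless /c/, voiced /ɟ/.
velar: voiceless /k/, voiced /ɡ/.
uvular: voiceless /q/, voiced /ɢ/.
Every place of articulation has a voiced member except retroflex, where /ɖ/ would be expected.

retroflex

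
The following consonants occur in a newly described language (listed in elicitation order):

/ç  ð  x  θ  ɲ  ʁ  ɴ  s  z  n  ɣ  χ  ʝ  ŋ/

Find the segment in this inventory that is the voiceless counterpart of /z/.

/s/

/z/ is a voiced alveolar fricative.
The voiceless counterpart is a voiceless alveolar fricative — in this inventory, /s/.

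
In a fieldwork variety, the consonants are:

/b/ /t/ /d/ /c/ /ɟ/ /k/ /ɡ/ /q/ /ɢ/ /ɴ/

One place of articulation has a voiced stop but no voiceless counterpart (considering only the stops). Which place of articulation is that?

place of articulation  voiceless  voiced  
bilabial          —         b       
alveolar          t         d       
palatal           c         ɟ       
velar             k         ɡ       
uvular            q         ɢ       
Every place of articulation has a voiceless member except bilabial, where /p/ would be expected.

bilabial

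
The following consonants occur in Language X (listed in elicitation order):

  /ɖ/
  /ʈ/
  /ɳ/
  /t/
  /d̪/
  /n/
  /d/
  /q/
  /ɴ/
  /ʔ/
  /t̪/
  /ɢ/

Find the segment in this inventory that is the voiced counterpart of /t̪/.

/t̪/ is a voiceless dental stop.
The voiced counterpart is a voiced dental stop — in this inventory, /d̪/.

/d̪/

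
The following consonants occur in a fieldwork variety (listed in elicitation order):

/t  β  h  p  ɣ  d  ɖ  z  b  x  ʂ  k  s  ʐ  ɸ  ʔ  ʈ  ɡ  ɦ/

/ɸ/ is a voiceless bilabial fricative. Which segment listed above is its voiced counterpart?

The voiced counterpart is a voiced bilabial fricative — in this inventory, /β/.

/β/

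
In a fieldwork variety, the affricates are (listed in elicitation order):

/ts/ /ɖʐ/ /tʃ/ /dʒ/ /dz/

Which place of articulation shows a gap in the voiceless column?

place of articulation  voiceless  voiced  
alveolar          ts        dz      
postalveolar      tʃ        dʒ      
retroflex         —         ɖʐ      
Every place of articulation has a voiceless member except retroflex, where /ʈʂ/ would be expected.

retroflex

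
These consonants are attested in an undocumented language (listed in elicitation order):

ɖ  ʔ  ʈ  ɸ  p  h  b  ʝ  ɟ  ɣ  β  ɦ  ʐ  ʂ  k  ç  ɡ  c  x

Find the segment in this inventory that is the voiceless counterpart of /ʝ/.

/ç/

/ʝ/ is a voiced palatal fricative.
The voiceless counterpart is a voiceless palatal fricative — in this inventory, /ç/.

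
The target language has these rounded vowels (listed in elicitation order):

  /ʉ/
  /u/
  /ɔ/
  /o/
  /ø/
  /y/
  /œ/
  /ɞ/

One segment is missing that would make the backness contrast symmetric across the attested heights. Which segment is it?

/ɵ/

high: front /y/, central /ʉ/, back /u/.
high-mid: front /ø/, central —, back /o/.
low-mid: front /œ/, central /ɞ/, back /ɔ/.
The high-mid row has no central member, so the gap is the high-mid central rounded vowel /ɵ/.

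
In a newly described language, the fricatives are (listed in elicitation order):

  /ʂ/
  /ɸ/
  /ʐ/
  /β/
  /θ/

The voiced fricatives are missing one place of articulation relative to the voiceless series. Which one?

dental

bilabial: voiceless /ɸ/, voiced /β/.
dental: voiceless /θ/, voiced —.
retroflex: voiceless /ʂ/, voiced /ʐ/.
Every place of articulation has a voiced member except dental, where /ð/ would be expected.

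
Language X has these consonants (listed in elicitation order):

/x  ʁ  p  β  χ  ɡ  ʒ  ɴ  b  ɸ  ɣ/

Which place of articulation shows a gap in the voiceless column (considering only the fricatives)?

postalveolar

bilabial: voiceless /ɸ/, voiced /β/.
postalveolar: voiceless —, voiced /ʒ/.
velar: voiceless /x/, voiced /ɣ/.
uvular: voiceless /χ/, voiced /ʁ/.
Every place of articulation has a voiceless member except postalveolar, where /ʃ/ would be expected.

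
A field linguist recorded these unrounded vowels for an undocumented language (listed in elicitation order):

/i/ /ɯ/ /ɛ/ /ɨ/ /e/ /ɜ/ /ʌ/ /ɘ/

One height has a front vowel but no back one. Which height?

high-mid

Front: /i/ (high), /e/ (high-mid), /ɛ/ (low-mid).
Central: /ɨ/ (high), /ɘ/ (high-mid), /ɜ/ (low-mid).
Back: /ɯ/ (high), /ʌ/ (low-mid).
Every height has a back member except high-mid, where /ɤ/ would be expected.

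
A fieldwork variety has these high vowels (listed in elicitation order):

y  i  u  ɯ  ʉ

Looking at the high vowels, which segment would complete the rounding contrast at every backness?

/ɨ/

Unrounded: /i/ (front), /ɯ/ (back).
Rounded: /y/ (front), /ʉ/ (central), /u/ (back).
The central row has no unrounded member, so the gap is the central unrounded vowel /ɨ/.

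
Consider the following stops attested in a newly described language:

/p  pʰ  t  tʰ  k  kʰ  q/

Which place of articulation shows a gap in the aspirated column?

place of articulation  plain     aspirated
bilabial          p         pʰ      
alveolar          t         tʰ      
velar             k         kʰ      
uvular            q         —       
Every place of articulation has an aspirated member except uvular, where /qʰ/ would be expected.

uvular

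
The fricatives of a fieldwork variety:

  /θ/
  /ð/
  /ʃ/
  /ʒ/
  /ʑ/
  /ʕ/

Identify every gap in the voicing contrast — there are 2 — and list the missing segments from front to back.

Voiceless: /θ/ (dental), /ʃ/ (postalveolar).
Voiced: /ð/ (dental), /ʒ/ (postalveolar), /ʑ/ (alveolo-palatal), /ʕ/ (pharyngeal).
Gaps, from front to back: alveolo-palatal lacks voiceless (/ɕ/); pharyngeal lacks voiceless (/ħ/).

/ɕ/, /ħ/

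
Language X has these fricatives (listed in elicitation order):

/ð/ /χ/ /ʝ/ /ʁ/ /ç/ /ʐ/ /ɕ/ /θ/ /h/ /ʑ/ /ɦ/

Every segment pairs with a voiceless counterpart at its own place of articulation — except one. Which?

Dental: /θ/ ~ /ð/
Alveolo-palatal: /ɕ/ ~ /ʑ/
Palatal: /ç/ ~ /ʝ/
Uvular: /χ/ ~ /ʁ/
Glottal: /h/ ~ /ɦ/
Retroflex: only /ʐ/ (voiced); no voiceless partner.
So /ʐ/ is the unpaired segment.

/ʐ/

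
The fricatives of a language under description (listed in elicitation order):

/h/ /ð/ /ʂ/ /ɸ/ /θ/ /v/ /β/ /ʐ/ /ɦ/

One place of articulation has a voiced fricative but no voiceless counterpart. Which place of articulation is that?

Voiceless: /ɸ/ (bilabial), /θ/ (dental), /ʂ/ (retroflex), /h/ (glottal).
Voiced: /β/ (bilabial), /v/ (labiodental), /ð/ (dental), /ʐ/ (retroflex), /ɦ/ (glottal).
Every place of articulation has a voiceless member except labiodental, where /f/ would be expected.

labiodental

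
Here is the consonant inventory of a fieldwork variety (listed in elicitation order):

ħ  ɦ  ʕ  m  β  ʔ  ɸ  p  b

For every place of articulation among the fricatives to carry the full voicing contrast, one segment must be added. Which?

/h/

bilabial: voiceless /ɸ/, voiced /β/.
pharyngeal: voiceless /ħ/, voiced /ʕ/.
glottal: voiceless —, voiced /ɦ/.
The glottal row has no voiceless member, so the gap is the voiceless glottal fricative /h/.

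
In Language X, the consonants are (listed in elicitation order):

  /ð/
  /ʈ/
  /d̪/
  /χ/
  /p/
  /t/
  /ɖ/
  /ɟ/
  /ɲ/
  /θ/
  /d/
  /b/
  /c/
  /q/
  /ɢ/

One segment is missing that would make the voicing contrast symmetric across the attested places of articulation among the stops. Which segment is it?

/t̪/

Voiceless: /p/ (bilabial), /t/ (alveolar), /ʈ/ (retroflex), /c/ (palatal), /q/ (uvular).
Voiced: /b/ (bilabial), /d̪/ (dental), /d/ (alveolar), /ɖ/ (retroflex), /ɟ/ (palatal), /ɢ/ (uvular).
The dental row has no voiceless member, so the gap is the voiceless dental stop /t̪/.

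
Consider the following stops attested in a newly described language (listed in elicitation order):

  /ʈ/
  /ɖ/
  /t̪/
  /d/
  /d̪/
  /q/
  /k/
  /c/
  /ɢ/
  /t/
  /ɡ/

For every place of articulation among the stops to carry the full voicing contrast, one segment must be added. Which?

/ɟ/

place of articulation  voiceless  voiced  
dental            t̪        d̪      
alveolar          t         d       
retroflex         ʈ         ɖ       
palatal           c         —       
velar             k         ɡ       
uvular            q         ɢ       
The palatal row has no voiced member, so the gap is the voiced palatal stop /ɟ/.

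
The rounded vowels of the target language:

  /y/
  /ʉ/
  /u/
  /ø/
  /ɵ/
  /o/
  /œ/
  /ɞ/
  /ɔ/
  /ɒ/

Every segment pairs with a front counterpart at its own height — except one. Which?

High: /y/ ~ /ʉ/ ~ /u/
High-mid: /ø/ ~ /ɵ/ ~ /o/
Low-mid: /œ/ ~ /ɞ/ ~ /ɔ/
Low: only /ɒ/ (back); no front partner.
So /ɒ/ is the unpaired segment.

/ɒ/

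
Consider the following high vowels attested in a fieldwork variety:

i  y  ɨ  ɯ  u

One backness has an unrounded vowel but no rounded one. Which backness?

front: unrounded /i/, rounded /y/.
central: unrounded /ɨ/, rounded —.
back: unrounded /ɯ/, rounded /u/.
Every backness has a rounded member except central, where /ʉ/ would be expected.

central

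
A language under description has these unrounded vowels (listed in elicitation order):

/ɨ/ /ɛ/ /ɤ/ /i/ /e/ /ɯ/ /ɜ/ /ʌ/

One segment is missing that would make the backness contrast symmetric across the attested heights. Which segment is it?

/ɘ/

high: front /i/, central /ɨ/, back /ɯ/.
high-mid: front /e/, central —, back /ɤ/.
low-mid: front /ɛ/, central /ɜ/, back /ʌ/.
The high-mid row has no central member, so the gap is the high-mid central unrounded vowel /ɘ/.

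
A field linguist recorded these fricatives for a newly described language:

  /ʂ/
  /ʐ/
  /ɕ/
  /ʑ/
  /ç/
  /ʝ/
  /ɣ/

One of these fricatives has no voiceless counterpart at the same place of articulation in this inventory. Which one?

Retroflex: /ʂ/ ~ /ʐ/
Alveolo-palatal: /ɕ/ ~ /ʑ/
Palatal: /ç/ ~ /ʝ/
Velar: only /ɣ/ (voiced); no voiceless partner.
So /ɣ/ is the unpaired segment.

/ɣ/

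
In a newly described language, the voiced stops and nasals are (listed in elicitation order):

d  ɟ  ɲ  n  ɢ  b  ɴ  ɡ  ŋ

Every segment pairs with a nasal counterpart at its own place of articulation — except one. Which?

Alveolar: /d/ ~ /n/
Palatal: /ɟ/ ~ /ɲ/
Velar: /ɡ/ ~ /ŋ/
Uvular: /ɢ/ ~ /ɴ/
Bilabial: only /b/ (oral stop); no nasal partner.
So /b/ is the unpaired segment.

/b/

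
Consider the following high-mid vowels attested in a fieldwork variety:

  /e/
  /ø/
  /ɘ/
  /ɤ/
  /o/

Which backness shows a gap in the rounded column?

central

Unrounded: /e/ (front), /ɘ/ (central), /ɤ/ (back).
Rounded: /ø/ (front), /o/ (back).
Every backness has a rounded member except central, where /ɵ/ would be expected.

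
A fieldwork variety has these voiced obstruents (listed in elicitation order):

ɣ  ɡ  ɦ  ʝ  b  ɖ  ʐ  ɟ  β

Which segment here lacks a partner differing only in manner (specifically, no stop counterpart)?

/ɦ/

Bilabial: /b/ ~ /β/
Retroflex: /ɖ/ ~ /ʐ/
Palatal: /ɟ/ ~ /ʝ/
Velar: /ɡ/ ~ /ɣ/
Glottal: only /ɦ/ (fricative); no stop partner.
So /ɦ/ is the unpaired segment.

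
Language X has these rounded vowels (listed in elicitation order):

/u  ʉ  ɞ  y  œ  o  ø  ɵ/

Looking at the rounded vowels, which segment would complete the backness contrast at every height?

Front: /y/ (high), /ø/ (high-mid), /œ/ (low-mid).
Central: /ʉ/ (high), /ɵ/ (high-mid), /ɞ/ (low-mid).
Back: /u/ (high), /o/ (high-mid).
The low-mid row has no back member, so the gap is the low-mid back rounded vowel /ɔ/.

/ɔ/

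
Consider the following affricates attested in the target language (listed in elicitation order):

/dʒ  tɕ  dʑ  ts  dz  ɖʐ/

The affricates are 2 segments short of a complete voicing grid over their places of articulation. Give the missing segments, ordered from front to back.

Voiceless: /ts/ (alveolar), /tɕ/ (alveolo-palatal).
Voiced: /dz/ (alveolar), /dʒ/ (postalveolar), /ɖʐ/ (retroflex), /dʑ/ (alveolo-palatal).
Gaps, from front to back: postalveolar lacks voiceless (/tʃ/); retroflex lacks voiceless (/ʈʂ/).

/tʃ/, /ʈʂ/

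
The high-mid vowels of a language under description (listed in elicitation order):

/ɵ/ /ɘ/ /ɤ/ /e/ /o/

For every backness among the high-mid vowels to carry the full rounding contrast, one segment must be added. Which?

backness          unrounded  rounded 
front             e         —       
central           ɘ         ɵ       
back              ɤ         o       
The front row has no rounded member, so the gap is the front rounded vowel /ø/.

/ø/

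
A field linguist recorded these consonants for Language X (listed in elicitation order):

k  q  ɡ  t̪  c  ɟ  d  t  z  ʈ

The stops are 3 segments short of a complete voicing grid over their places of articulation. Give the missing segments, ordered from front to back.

/d̪/, /ɖ/, /ɢ/

place of articulation  voiceless  voiced  
dental            t̪        —       
alveolar          t         d       
retroflex         ʈ         —       
palatal           c         ɟ       
velar             k         ɡ       
uvular            q         —       
Gaps, from front to back: dental lacks voiced (/d̪/); retroflex lacks voiced (/ɖ/); uvular lacks voiced (/ɢ/).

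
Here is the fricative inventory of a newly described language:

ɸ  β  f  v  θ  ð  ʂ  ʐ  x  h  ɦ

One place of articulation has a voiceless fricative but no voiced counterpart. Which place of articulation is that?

bilabial: voiceless /ɸ/, voiced /β/.
labiodental: voiceless /f/, voiced /v/.
dental: voiceless /θ/, voiced /ð/.
retroflex: voiceless /ʂ/, voiced /ʐ/.
velar: voiceless /x/, voiced —.
glottal: voiceless /h/, voiced /ɦ/.
Every place of articulation has a voiced member except velar, where /ɣ/ would be expected.

velar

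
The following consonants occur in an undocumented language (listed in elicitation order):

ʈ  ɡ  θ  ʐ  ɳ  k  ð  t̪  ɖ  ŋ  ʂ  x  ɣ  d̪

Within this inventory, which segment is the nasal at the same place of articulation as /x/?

/x/ is a voiceless velar fricative.
The nasal at the same place is a velar nasal — in this inventory, /ŋ/.

/ŋ/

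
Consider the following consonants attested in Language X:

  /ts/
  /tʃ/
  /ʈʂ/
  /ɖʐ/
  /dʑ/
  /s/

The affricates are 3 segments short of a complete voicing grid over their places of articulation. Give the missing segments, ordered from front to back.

/dz/, /dʒ/, /tɕ/

alveolar: voiceless /ts/, voiced —.
postalveolar: voiceless /tʃ/, voiced —.
retroflex: voiceless /ʈʂ/, voiced /ɖʐ/.
alveolo-palatal: voiceless —, voiced /dʑ/.
Gaps, from front to back: alveolar lacks voiced (/dz/); postalveolar lacks voiced (/dʒ/); alveolo-palatal lacks voiceless (/tɕ/).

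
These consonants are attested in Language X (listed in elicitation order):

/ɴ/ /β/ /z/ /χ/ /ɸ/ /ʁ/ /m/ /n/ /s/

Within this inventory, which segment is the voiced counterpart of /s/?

/s/ is a voiceless alveolar fricative.
The voiced counterpart is a voiced alveolar fricative — in this inventory, /z/.

/z/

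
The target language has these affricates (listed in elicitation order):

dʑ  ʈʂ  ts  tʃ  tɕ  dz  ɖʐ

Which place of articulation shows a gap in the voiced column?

place of articulation  voiceless  voiced  
alveolar          ts        dz      
postalveolar      tʃ        —       
retroflex         ʈʂ        ɖʐ      
alveolo-palatal   tɕ        dʑ      
Every place of articulation has a voiced member except postalveolar, where /dʒ/ would be expected.

postalveolar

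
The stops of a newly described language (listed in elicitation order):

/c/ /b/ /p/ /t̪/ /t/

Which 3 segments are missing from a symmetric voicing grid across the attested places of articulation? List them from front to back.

/d̪/, /d/, /ɟ/

place of articulation  voiceless  voiced  
bilabial          p         b       
dental            t̪        —       
alveolar          t         —       
palatal           c         —       
Gaps, from front to back: dental lacks voiced (/d̪/); alveolar lacks voiced (/d/); palatal lacks voiced (/ɟ/).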